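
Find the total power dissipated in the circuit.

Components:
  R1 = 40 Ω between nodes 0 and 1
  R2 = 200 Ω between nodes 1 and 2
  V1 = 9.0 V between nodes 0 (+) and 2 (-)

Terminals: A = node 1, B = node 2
Nodal analysis, taking node 2 as the 0 V reference.
Source V1 fixes V_0 = 9 V.
KCL at each unknown node (sum of currents leaving = 0; resistances in Ω):
  Node 1: (V_1 - 9)/40 + (V_1 - 0)/200 = 0
Collecting terms: 0.03 × V_1 = 0.225  =>  V_1 = 7.5 V
Power in each resistor, P = (ΔV)²/R:
  P_R1 = (9 - 7.5)²/40 = 0.05625 W
  P_R2 = (7.5 - 0)²/200 = 0.2812 W
P_total = P_R1 + P_R2 = 0.3375 W

Final answer: 0.3375 W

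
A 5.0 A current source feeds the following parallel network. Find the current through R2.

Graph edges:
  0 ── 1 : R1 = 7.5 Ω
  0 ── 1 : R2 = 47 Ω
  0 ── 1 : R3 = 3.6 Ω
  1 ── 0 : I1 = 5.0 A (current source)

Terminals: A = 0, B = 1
All resistors sit directly between nodes 0 and 1, so they are in parallel and share one voltage V; the full source current 5 A splits among them.
1/R_par = 1/7.5 + 1/47 + 1/3.6 = 0.4324 S  =>  R_par = 2.313 Ω
V = I × R_par = 5 × 2.313 = 11.56 V
I_R2 = V/R2 = 11.56/47 = 0.246 A

Final answer: 0.246 A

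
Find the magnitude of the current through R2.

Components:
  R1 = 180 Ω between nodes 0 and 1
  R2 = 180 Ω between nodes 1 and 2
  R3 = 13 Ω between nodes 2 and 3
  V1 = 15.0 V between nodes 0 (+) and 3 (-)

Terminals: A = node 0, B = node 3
Nodal analysis, taking node 3 as the 0 V reference.
Source V1 fixes V_0 = 15 V.
KCL at each unknown node (sum of currents leaving = 0; resistances in Ω):
  Node 1: (V_1 - 15)/180 + (V_1 - V_2)/180 = 0
  Node 2: (V_2 - V_1)/180 + (V_2 - 0)/13 = 0
Collecting terms (coefficients in siemens):
  0.01111·V_1 - 0.005556·V_2 = 0.08333
  0.08248·V_2 - 0.005556·V_1 = 0
Determinant D = (0.01111)(0.08248) - (-0.005556)(-0.005556) = 0.0008856
V_1 = [(0.08333)(0.08248) - (-0.005556)(0)]/D = 7.761 V
V_2 = [(0.01111)(0) - (0.08333)(-0.005556)]/D = 0.5228 V
I_R2 = (V_1 - V_2)/R2 = (7.761 - 0.5228)/180 = 0.04021 A
|I_R2| = 0.04021 A

Final answer: |I_R2| = 0.04021 A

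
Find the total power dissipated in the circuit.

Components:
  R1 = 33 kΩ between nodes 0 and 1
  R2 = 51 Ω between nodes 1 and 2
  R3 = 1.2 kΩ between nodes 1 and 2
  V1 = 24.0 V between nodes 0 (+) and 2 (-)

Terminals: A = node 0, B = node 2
Nodal analysis, taking node 2 as the 0 V reference.
Source V1 fixes V_0 = 24 V.
KCL at each unknown node (sum of currents leaving = 0; resistances in Ω):
  Node 1: (V_1 - 24)/33000 + (V_1 - 0)/51 + (V_1 - 0)/1200 = 0
Collecting terms: 0.02047 × V_1 = 0.0007273  =>  V_1 = 0.03553 V
Power in each resistor, P = (ΔV)²/R:
  P_R1 = (24 - 0.03553)²/33000 = 0.0174 W
  P_R2 = (0.03553 - 0)²/51 = 0.00002475 W
  P_R3 = (0.03553 - 0)²/1200 = 0.000001052 W
P_total = P_R1 + P_R2 + P_R3 = 0.01743 W

Final answer: 0.01743 W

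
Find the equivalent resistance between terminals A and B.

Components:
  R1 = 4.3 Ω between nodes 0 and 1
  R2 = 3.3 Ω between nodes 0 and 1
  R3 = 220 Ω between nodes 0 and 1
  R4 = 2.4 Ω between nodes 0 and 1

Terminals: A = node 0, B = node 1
Reduce the network between node 0 (A) and node 1 (B) by series/parallel combination:
  Rp1 = R1 ‖ R2 ‖ R3 ‖ R4 (parallel, all between nodes 0 and 1) = 1/(1/4.3 + 1/3.3 + 1/220 + 1/2.4) = 1.045 Ω
R_eq = 1.045 Ω

Final answer: 1.045 Ω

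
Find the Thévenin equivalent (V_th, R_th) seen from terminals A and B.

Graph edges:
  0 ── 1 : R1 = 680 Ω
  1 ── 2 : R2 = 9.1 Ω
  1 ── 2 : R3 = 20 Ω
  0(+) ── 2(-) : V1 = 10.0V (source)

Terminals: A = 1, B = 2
Step 1 — V_th is the open-circuit voltage V_A - V_B (nothing connected across the terminals).
Nodal analysis, taking node 2 as the 0 V reference.
Source V1 fixes V_0 = 10 V.
KCL at each unknown node (sum of currents leaving = 0; resistances in Ω):
  Node 1: (V_1 - 10)/680 + (V_1 - 0)/9.1 + (V_1 - 0)/20 = 0
Collecting terms: 0.1614 × V_1 = 0.01471  =>  V_1 = 0.09114 V
V_th = V_1 - V_2 = 0.09114 - 0 = 0.09114 V
Step 2 — R_th: zero the source — replace V1 by a short circuit (node 2 merges into node 0) — and find the resistance seen between A (node 1) and B (node 0).
Reduce the network between node 1 (A) and node 0 (B) by series/parallel combination:
  Rp1 = R1 ‖ R2 ‖ R3 (parallel, all between nodes 0 and 1) = 1/(1/680 + 1/9.1 + 1/20) = 6.197 Ω
R_th = 6.197 Ω

Final answer: V_th = 0.09114 V, R_th = 6.197 Ω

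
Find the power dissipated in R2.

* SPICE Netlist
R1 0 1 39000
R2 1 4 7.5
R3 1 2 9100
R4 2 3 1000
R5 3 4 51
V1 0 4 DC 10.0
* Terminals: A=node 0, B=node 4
Nodal analysis, taking node 4 as the 0 V reference.
Source V1 fixes V_0 = 10 V.
KCL at each unknown node (sum of currents leaving = 0; resistances in Ω):
  Node 1: (V_1 - 10)/39000 + (V_1 - 0)/7.5 + (V_1 - V_2)/9100 = 0
  Node 2: (V_2 - V_1)/9100 + (V_2 - V_3)/1000 = 0
  Node 3: (V_3 - V_2)/1000 + (V_3 - 0)/51 = 0
Collecting terms (coefficients in siemens):
  0.1335·V_1 - 0.0001099·V_2 = 0.0002564
  0.00111·V_2 - 0.0001099·V_1 - 0.001·V_3 = 0
  0.02061·V_3 - 0.001·V_2 = 0
Solving these 3 simultaneous equations (Gaussian elimination) gives:
  V_1 = 0.001921 V, V_2 = 0.0001989 V, V_3 = 0.000009653 V
I_R2 = (V_1 - V_4)/R2 = (0.001921 - 0)/7.5 = 0.0002562 A
P_R2 = I_R2² × R2 = (0.0002562)² × 7.5 = 0.0000004922 W

Final answer: 4.922e-07 W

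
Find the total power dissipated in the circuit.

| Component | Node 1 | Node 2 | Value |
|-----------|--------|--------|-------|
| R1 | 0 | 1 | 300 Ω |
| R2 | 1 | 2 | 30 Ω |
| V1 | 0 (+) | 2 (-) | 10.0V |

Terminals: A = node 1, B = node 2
Nodal analysis, taking node 2 as the 0 V reference.
Source V1 fixes V_0 = 10 V.
KCL at each unknown node (sum of currents leaving = 0; resistances in Ω):
  Node 1: (V_1 - 10)/300 + (V_1 - 0)/30 = 0
Collecting terms: 0.03667 × V_1 = 0.03333  =>  V_1 = 0.9091 V
Power in each resistor, P = (ΔV)²/R:
  P_R1 = (10 - 0.9091)²/300 = 0.2755 W
  P_R2 = (0.9091 - 0)²/30 = 0.02755 W
P_total = P_R1 + P_R2 = 0.303 W

Final answer: 0.303 W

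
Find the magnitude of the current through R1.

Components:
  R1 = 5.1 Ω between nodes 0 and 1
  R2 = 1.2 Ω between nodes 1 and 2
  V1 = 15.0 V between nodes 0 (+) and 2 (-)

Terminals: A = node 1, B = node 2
Nodal analysis, taking node 2 as the 0 V reference.
Source V1 fixes V_0 = 15 V.
KCL at each unknown node (sum of currents leaving = 0; resistances in Ω):
  Node 1: (V_1 - 15)/5.1 + (V_1 - 0)/1.2 = 0
Collecting terms: 1.029 × V_1 = 2.941  =>  V_1 = 2.857 V
I_R1 = (V_0 - V_1)/R1 = (15 - 2.857)/5.1 = 2.381 A
|I_R1| = 2.381 A

Final answer: |I_R1| = 2.381 A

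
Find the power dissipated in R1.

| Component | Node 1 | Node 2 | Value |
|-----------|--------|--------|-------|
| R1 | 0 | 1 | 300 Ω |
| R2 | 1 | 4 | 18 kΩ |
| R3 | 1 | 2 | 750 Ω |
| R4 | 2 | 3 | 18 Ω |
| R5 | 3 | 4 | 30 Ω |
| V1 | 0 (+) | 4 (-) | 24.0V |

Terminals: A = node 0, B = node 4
Nodal analysis, taking node 4 as the 0 V reference.
Source V1 fixes V_0 = 24 V.
KCL at each unknown node (sum of currents leaving = 0; resistances in Ω):
  Node 1: (V_1 - 24)/300 + (V_1 - 0)/18000 + (V_1 - V_2)/750 = 0
  Node 2: (V_2 - V_1)/750 + (V_2 - V_3)/18 = 0
  Node 3: (V_3 - V_2)/18 + (V_3 - 0)/30 = 0
Collecting terms (coefficients in siemens):
  0.004722·V_1 - 0.001333·V_2 = 0.08
  0.05689·V_2 - 0.001333·V_1 - 0.05556·V_3 = 0
  0.08889·V_3 - 0.05556·V_2 = 0
Solving these 3 simultaneous equations (Gaussian elimination) gives:
  V_1 = 17.23 V, V_2 = 1.037 V, V_3 = 0.6479 V
I_R1 = (V_0 - V_1)/R1 = (24 - 17.23)/300 = 0.02255 A
P_R1 = I_R1² × R1 = (0.02255)² × 300 = 0.1526 W

Final answer: 0.1526 W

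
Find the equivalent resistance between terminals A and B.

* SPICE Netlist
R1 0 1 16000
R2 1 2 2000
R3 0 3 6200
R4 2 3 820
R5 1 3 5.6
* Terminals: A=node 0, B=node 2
The network is not a plain series/parallel combination. Inject a 1 A test current into terminal A (node 0) and return it from terminal B (node 2); then R_eq = V_A / (1 A).
Nodal analysis, taking node 2 as the 0 V reference.
Current source I_test pushes 1 A into node 0 and draws it out of node 2.
KCL at each unknown node (sum of currents leaving = 0; resistances in Ω):
  Node 0: (V_0 - V_1)/16000 + (V_0 - V_3)/6200 - 1 = 0
  Node 1: (V_1 - V_0)/16000 + (V_1 - 0)/2000 + (V_1 - V_3)/5.6 = 0
  Node 3: (V_3 - V_0)/6200 + (V_3 - V_1)/5.6 + (V_3 - 0)/820 = 0
Collecting terms (coefficients in siemens):
  0.0002238·V_0 - 0.0000625·V_1 - 0.0001613·V_3 = 1
  0.1791·V_1 - 0.0000625·V_0 - 0.1786·V_3 = 0
  0.18·V_3 - 0.0001613·V_0 - 0.1786·V_1 = 0
Solving these 3 simultaneous equations (Gaussian elimination) gives:
  V_0 = 5050 V, V_1 = 581.5 V, V_3 = 581.6 V
R_eq = V_0 / 1 A = 5050 Ω = 5.05 kΩ

Final answer: 5.05 kΩ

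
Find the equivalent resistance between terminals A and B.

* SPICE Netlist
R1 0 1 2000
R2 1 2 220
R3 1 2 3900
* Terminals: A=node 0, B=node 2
Reduce the network between node 0 (A) and node 2 (B) by series/parallel combination:
  Rp1 = R2 ‖ R3 (parallel, both between nodes 1 and 2) = 1/(1/220 + 1/3900) = 208.3 Ω
  Rs1 = R1 + Rp1 (series, joined only at node 1) = 2000 + 208.3 = 2208 Ω
R_eq = 2.208 kΩ

Final answer: 2.208 kΩ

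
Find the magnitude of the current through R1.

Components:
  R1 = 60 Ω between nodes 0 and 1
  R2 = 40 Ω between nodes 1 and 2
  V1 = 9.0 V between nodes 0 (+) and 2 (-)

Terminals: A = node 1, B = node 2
Nodal analysis, taking node 2 as the 0 V reference.
Source V1 fixes V_0 = 9 V.
KCL at each unknown node (sum of currents leaving = 0; resistances in Ω):
  Node 1: (V_1 - 9)/60 + (V_1 - 0)/40 = 0
Collecting terms: 0.04167 × V_1 = 0.15  =>  V_1 = 3.6 V
I_R1 = (V_0 - V_1)/R1 = (9 - 3.6)/60 = 0.09 A
|I_R1| = 0.09 A

Final answer: |I_R1| = 0.09 A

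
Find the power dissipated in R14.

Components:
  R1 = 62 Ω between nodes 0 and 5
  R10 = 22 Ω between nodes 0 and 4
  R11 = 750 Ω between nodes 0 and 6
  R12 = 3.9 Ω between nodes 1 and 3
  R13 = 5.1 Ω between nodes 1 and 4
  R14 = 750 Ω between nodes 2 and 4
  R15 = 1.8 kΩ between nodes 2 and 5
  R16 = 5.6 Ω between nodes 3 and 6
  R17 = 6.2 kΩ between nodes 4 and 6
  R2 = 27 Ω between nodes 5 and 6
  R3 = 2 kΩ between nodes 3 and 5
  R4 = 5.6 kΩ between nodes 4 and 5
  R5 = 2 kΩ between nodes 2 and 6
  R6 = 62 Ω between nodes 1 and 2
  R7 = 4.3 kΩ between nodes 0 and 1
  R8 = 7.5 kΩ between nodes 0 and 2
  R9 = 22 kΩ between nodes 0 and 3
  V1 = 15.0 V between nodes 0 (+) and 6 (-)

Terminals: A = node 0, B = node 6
Nodal analysis, taking node 6 as the 0 V reference.
Source V1 fixes V_0 = 15 V.
KCL at each unknown node (sum of currents leaving = 0; resistances in Ω):
  Node 1: (V_1 - V_2)/62 + (V_1 - 15)/4300 + (V_1 - V_3)/3.9 + (V_1 - V_4)/5.1 = 0
  Node 2: (V_2 - 0)/2000 + (V_2 - V_1)/62 + (V_2 - 15)/7500 + (V_2 - V_4)/750 + (V_2 - V_5)/1800 = 0
  Node 3: (V_3 - V_5)/2000 + (V_3 - 15)/22000 + (V_3 - V_1)/3.9 + (V_3 - 0)/5.6 = 0
  Node 4: (V_4 - V_5)/5600 + (V_4 - 15)/22 + (V_4 - V_1)/5.1 + (V_4 - V_2)/750 + (V_4 - 0)/6200 = 0
  Node 5: (V_5 - 15)/62 + (V_5 - 0)/27 + (V_5 - V_3)/2000 + (V_5 - V_4)/5600 + (V_5 - V_2)/1800 = 0
Collecting terms (coefficients in siemens):
  0.4689·V_1 - 0.01613·V_2 - 0.2564·V_3 - 0.1961·V_4 = 0.003488
  0.01865·V_2 - 0.01613·V_1 - 0.001333·V_4 - 0.0005556·V_5 = 0.002
  0.4355·V_3 - 0.2564·V_1 - 0.0005·V_5 = 0.0006818
  0.2432·V_4 - 0.1961·V_1 - 0.001333·V_2 - 0.0001786·V_5 = 0.6818
  0.0544·V_5 - 0.0005556·V_2 - 0.0005·V_3 - 0.0001786·V_4 = 0.2419
Solving these 5 simultaneous equations (Gaussian elimination) gives:
  V_1 = 3.913 V, V_2 = 4.054 V, V_3 = 2.31 V, V_4 = 5.984 V
  V_5 = 4.53 V
I_R14 = (V_2 - V_4)/R14 = (4.054 - 5.984)/750 = -0.002573 A
P_R14 = I_R14² × R14 = (-0.002573)² × 750 = 0.004967 W

Final answer: 0.004967 W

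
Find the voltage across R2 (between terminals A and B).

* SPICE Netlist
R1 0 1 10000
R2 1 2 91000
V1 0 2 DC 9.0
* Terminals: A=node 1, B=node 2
R1 and R2 are in series across V1 (node 0 → node 1 → node 2), and the output A–B is taken across R2, so this is a voltage divider.
Series current: I = V1/(R1 + R2) = 9/(10000 + 91000) = 9/101000 = 0.00008911 A
V_R2 = I × R2 = V1 × R2/(R1 + R2) = 9 × 91000/101000 = 8.109 V

Final answer: 8.109 V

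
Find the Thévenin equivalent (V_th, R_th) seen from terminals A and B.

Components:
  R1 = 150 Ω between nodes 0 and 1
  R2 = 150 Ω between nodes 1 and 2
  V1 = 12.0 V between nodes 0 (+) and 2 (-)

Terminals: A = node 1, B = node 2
Step 1 — V_th is the open-circuit voltage V_A - V_B (nothing connected across the terminals).
Nodal analysis, taking node 2 as the 0 V reference.
Source V1 fixes V_0 = 12 V.
KCL at each unknown node (sum of currents leaving = 0; resistances in Ω):
  Node 1: (V_1 - 12)/150 + (V_1 - 0)/150 = 0
Collecting terms: 0.01333 × V_1 = 0.08  =>  V_1 = 6 V
V_th = V_1 - V_2 = 6 - 0 = 6 V
Step 2 — R_th: zero the source — replace V1 by a short circuit (node 2 merges into node 0) — and find the resistance seen between A (node 1) and B (node 0).
Reduce the network between node 1 (A) and node 0 (B) by series/parallel combination:
  Rp1 = R1 ‖ R2 (parallel, both between nodes 0 and 1) = 1/(1/150 + 1/150) = 75 Ω
R_th = 75 Ω

Final answer: V_th = 6 V, R_th = 75 Ω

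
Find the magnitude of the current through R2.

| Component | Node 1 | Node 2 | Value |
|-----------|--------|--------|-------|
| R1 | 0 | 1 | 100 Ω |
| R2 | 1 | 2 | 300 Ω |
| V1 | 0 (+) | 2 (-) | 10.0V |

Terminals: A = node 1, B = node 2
Nodal analysis, taking node 2 as the 0 V reference.
Source V1 fixes V_0 = 10 V.
KCL at each unknown node (sum of currents leaving = 0; resistances in Ω):
  Node 1: (V_1 - 10)/100 + (V_1 - 0)/300 = 0
Collecting terms: 0.01333 × V_1 = 0.1  =>  V_1 = 7.5 V
I_R2 = (V_1 - V_2)/R2 = (7.5 - 0)/300 = 0.025 A
|I_R2| = 0.025 A

Final answer: |I_R2| = 0.025 A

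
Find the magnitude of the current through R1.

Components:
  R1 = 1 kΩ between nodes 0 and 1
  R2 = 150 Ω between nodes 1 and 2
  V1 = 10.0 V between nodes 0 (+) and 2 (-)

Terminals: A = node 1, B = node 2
Nodal analysis, taking node 2 as the 0 V reference.
Source V1 fixes V_0 = 10 V.
KCL at each unknown node (sum of currents leaving = 0; resistances in Ω):
  Node 1: (V_1 - 10)/1000 + (V_1 - 0)/150 = 0
Collecting terms: 0.007667 × V_1 = 0.01  =>  V_1 = 1.304 V
I_R1 = (V_0 - V_1)/R1 = (10 - 1.304)/1000 = 0.008696 A
|I_R1| = 0.008696 A

Final answer: |I_R1| = 0.008696 A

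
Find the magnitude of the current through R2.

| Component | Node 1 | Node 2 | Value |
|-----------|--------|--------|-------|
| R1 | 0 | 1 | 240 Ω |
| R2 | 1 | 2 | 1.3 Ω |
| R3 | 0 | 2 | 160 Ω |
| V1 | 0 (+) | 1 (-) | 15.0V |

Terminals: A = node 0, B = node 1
Nodal analysis, taking node 1 as the 0 V reference.
Source V1 fixes V_0 = 15 V.
KCL at each unknown node (sum of currents leaving = 0; resistances in Ω):
  Node 2: (V_2 - 0)/1.3 + (V_2 - 15)/160 = 0
Collecting terms: 0.7755 × V_2 = 0.09375  =>  V_2 = 0.1209 V
I_R2 = (V_1 - V_2)/R2 = (0 - 0.1209)/1.3 = -0.09299 A
|I_R2| = 0.09299 A

Final answer: |I_R2| = 0.09299 A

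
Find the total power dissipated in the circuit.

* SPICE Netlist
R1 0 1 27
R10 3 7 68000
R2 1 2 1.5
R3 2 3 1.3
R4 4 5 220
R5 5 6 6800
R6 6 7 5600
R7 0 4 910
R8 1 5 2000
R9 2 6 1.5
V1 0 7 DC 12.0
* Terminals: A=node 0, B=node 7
Nodal analysis, taking node 7 as the 0 V reference.
Source V1 fixes V_0 = 12 V.
KCL at each unknown node (sum of currents leaving = 0; resistances in Ω):
  Node 1: (V_1 - 12)/27 + (V_1 - V_2)/1.5 + (V_1 - V_5)/2000 = 0
  Node 2: (V_2 - V_1)/1.5 + (V_2 - V_3)/1.3 + (V_2 - V_6)/1.5 = 0
  Node 3: (V_3 - V_2)/1.3 + (V_3 - 0)/68000 = 0
  Node 4: (V_4 - V_5)/220 + (V_4 - 12)/910 = 0
  Node 5: (V_5 - V_4)/220 + (V_5 - V_6)/6800 + (V_5 - V_1)/2000 = 0
  Node 6: (V_6 - V_5)/6800 + (V_6 - 0)/5600 + (V_6 - V_2)/1.5 = 0
Collecting terms (coefficients in siemens):
  0.7042·V_1 - 0.6667·V_2 - 0.0005·V_5 = 0.4444
  2.103·V_2 - 0.6667·V_1 - 0.7692·V_3 - 0.6667·V_6 = 0
  0.7692·V_3 - 0.7692·V_2 = 0
  0.005644·V_4 - 0.004545·V_5 = 0.01319
  0.005193·V_5 - 0.0005·V_1 - 0.004545·V_4 - 0.0001471·V_6 = 0
  0.667·V_6 - 0.6667·V_2 - 0.0001471·V_5 = 0
Solving these 6 simultaneous equations (Gaussian elimination) gives:
  V_1 = 11.94 V, V_2 = 11.93 V, V_3 = 11.93 V, V_4 = 11.98 V
  V_5 = 11.97 V, V_6 = 11.93 V
Power in each resistor, P = (ΔV)²/R:
  P_R1 = (12 - 11.94)²/27 = 0.0001407 W
  P_R2 = (11.94 - 11.93)²/1.5 = 0.000007935 W
  P_R3 = (11.93 - 11.93)²/1.3 = 0.00000004004 W
  P_R4 = (11.98 - 11.97)²/220 = 0.0000001225 W
  P_R5 = (11.97 - 11.93)²/6800 = 0.0000002545 W
  P_R6 = (11.93 - 0)²/5600 = 0.02542 W
  P_R7 = (12 - 11.98)²/910 = 0.0000005068 W
  P_R8 = (11.94 - 11.97)²/2000 = 0.0000006112 W
  P_R9 = (11.93 - 11.93)²/1.5 = 0.000006771 W
  P_R10 = (11.93 - 0)²/68000 = 0.002095 W
P_total = P_R1 + P_R2 + P_R3 + P_R4 + P_R5 + P_R6 + P_R7 + P_R8 + P_R9 + P_R10 = 0.02767 W

Final answer: 0.02767 W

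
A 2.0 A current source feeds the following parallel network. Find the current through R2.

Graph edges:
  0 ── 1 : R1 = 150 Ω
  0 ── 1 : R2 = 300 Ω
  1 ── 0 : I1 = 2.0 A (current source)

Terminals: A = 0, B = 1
All resistors sit directly between nodes 0 and 1, so they are in parallel and share one voltage V; the full source current 2 A splits among them.
1/R_par = 1/150 + 1/300 = 0.01 S  =>  R_par = 100 Ω
V = I × R_par = 2 × 100 = 200 V
I_R2 = V/R2 = 200/300 = 0.6667 A

Final answer: 0.6667 A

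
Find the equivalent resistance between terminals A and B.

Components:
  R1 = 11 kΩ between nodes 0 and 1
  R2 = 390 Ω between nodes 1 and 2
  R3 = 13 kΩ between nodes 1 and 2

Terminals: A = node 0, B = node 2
Reduce the network between node 0 (A) and node 2 (B) by series/parallel combination:
  Rp1 = R2 ‖ R3 (parallel, both between nodes 1 and 2) = 1/(1/390 + 1/13000) = 378.6 Ω
  Rs1 = R1 + Rp1 (series, joined only at node 1) = 11000 + 378.6 = 11380 Ω
R_eq = 11.38 kΩ

Final answer: 11.38 kΩ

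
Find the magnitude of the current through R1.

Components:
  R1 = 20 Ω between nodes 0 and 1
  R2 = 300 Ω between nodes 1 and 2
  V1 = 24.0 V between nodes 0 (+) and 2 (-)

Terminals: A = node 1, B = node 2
Nodal analysis, taking node 2 as the 0 V reference.
Source V1 fixes V_0 = 24 V.
KCL at each unknown node (sum of currents leaving = 0; resistances in Ω):
  Node 1: (V_1 - 24)/20 + (V_1 - 0)/300 = 0
Collecting terms: 0.05333 × V_1 = 1.2  =>  V_1 = 22.5 V
I_R1 = (V_0 - V_1)/R1 = (24 - 22.5)/20 = 0.075 A
|I_R1| = 0.075 A

Final answer: |I_R1| = 0.075 A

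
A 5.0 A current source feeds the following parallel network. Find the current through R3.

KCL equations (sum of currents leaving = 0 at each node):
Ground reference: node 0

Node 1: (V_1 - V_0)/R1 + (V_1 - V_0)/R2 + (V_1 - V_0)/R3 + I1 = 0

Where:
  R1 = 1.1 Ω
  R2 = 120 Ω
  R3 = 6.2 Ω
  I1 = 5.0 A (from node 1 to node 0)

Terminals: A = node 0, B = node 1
All resistors sit directly between nodes 0 and 1, so they are in parallel and share one voltage V; the full source current 5 A splits among them.
1/R_par = 1/1.1 + 1/120 + 1/6.2 = 1.079 S  =>  R_par = 0.927 Ω
V = I × R_par = 5 × 0.927 = 4.635 V
I_R3 = V/R3 = 4.635/6.2 = 0.7476 A

Final answer: 0.7476 A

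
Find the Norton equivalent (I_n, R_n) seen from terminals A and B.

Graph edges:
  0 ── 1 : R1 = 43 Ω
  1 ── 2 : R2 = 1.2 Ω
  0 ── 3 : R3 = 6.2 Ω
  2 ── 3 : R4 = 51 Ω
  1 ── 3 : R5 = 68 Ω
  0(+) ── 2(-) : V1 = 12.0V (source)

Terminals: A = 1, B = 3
Find the Thévenin equivalent first; then I_n = V_th/R_th and R_n = R_th.
Step 1 — V_th is the open-circuit voltage V_A - V_B (nothing connected across the terminals).
Nodal analysis, taking node 2 as the 0 V reference.
Source V1 fixes V_0 = 12 V.
KCL at each unknown node (sum of currents leaving = 0; resistances in Ω):
  Node 1: (V_1 - 12)/43 + (V_1 - 0)/1.2 + (V_1 - V_3)/68 = 0
  Node 3: (V_3 - 12)/6.2 + (V_3 - 0)/51 + (V_3 - V_1)/68 = 0
Collecting terms (coefficients in siemens):
  0.8713·V_1 - 0.01471·V_3 = 0.2791
  0.1956·V_3 - 0.01471·V_1 = 1.935
Determinant D = (0.8713)(0.1956) - (-0.01471)(-0.01471) = 0.1702
V_1 = [(0.2791)(0.1956) - (-0.01471)(1.935)]/D = 0.4879 V
V_3 = [(0.8713)(1.935) - (0.2791)(-0.01471)]/D = 9.932 V
V_th = V_1 - V_3 = 0.4879 - 9.932 = -9.444 V
Step 2 — R_th: zero the source — replace V1 by a short circuit (node 2 merges into node 0) — and find the resistance seen between A (node 1) and B (node 3).
Reduce the network between node 1 (A) and node 3 (B) by series/parallel combination:
  Rp1 = R1 ‖ R2 (parallel, both between nodes 0 and 1) = 1/(1/43 + 1/1.2) = 1.167 Ω
  Rp2 = R3 ‖ R4 (parallel, both between nodes 0 and 3) = 1/(1/6.2 + 1/51) = 5.528 Ω
  Rs1 = Rp1 + Rp2 (series, joined only at node 0) = 1.167 + 5.528 = 6.695 Ω
  Rp3 = R5 ‖ Rs1 (parallel, both between nodes 1 and 3) = 1/(1/68 + 1/6.695) = 6.095 Ω
R_th = 6.095 Ω
I_n = V_th/R_th = -9.444/6.095 = -1.549 A, and R_n = R_th = 6.095 Ω

Final answer: I_n = -1.549 A, R_n = 6.095 Ω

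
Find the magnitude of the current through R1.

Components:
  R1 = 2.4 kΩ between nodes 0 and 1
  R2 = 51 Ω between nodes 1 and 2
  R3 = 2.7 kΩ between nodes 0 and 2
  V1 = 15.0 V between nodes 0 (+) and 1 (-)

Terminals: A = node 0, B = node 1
Nodal analysis, taking node 1 as the 0 V reference.
Source V1 fixes V_0 = 15 V.
KCL at each unknown node (sum of currents leaving = 0; resistances in Ω):
  Node 2: (V_2 - 0)/51 + (V_2 - 15)/2700 = 0
Collecting terms: 0.01998 × V_2 = 0.005556  =>  V_2 = 0.2781 V
I_R1 = (V_0 - V_1)/R1 = (15 - 0)/2400 = 0.00625 A
|I_R1| = 0.00625 A

Final answer: |I_R1| = 0.00625 A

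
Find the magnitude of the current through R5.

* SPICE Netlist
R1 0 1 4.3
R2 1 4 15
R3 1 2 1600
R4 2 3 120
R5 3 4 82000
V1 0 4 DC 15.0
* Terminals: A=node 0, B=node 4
Nodal analysis, taking node 4 as the 0 V reference.
Source V1 fixes V_0 = 15 V.
KCL at each unknown node (sum of currents leaving = 0; resistances in Ω):
  Node 1: (V_1 - 15)/4.3 + (V_1 - 0)/15 + (V_1 - V_2)/1600 = 0
  Node 2: (V_2 - V_1)/1600 + (V_2 - V_3)/120 = 0
  Node 3: (V_3 - V_2)/120 + (V_3 - 0)/82000 = 0
Collecting terms (coefficients in siemens):
  0.2998·V_1 - 0.000625·V_2 = 3.488
  0.008958·V_2 - 0.000625·V_1 - 0.008333·V_3 = 0
  0.008346·V_3 - 0.008333·V_2 = 0
Solving these 3 simultaneous equations (Gaussian elimination) gives:
  V_1 = 11.66 V, V_2 = 11.43 V, V_3 = 11.42 V
I_R5 = (V_3 - V_4)/R5 = (11.42 - 0)/82000 = 0.0001392 A
|I_R5| = 0.0001392 A

Final answer: |I_R5| = 0.0001392 A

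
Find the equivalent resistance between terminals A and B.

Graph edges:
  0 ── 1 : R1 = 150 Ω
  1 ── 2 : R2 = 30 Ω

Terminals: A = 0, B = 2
Reduce the network between node 0 (A) and node 2 (B) by series/parallel combination:
  Rs1 = R1 + R2 (series, joined only at node 1) = 150 + 30 = 180 Ω
R_eq = 180 Ω

Final answer: 180 Ω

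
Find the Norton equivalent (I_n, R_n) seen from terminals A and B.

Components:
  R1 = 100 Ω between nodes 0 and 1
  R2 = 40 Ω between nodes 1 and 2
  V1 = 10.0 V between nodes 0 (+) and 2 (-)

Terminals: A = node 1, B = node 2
Find the Thévenin equivalent first; then I_n = V_th/R_th and R_n = R_th.
Step 1 — V_th is the open-circuit voltage V_A - V_B (nothing connected across the terminals).
Nodal analysis, taking node 2 as the 0 V reference.
Source V1 fixes V_0 = 10 V.
KCL at each unknown node (sum of currents leaving = 0; resistances in Ω):
  Node 1: (V_1 - 10)/100 + (V_1 - 0)/40 = 0
Collecting terms: 0.035 × V_1 = 0.1  =>  V_1 = 2.857 V
V_th = V_1 - V_2 = 2.857 - 0 = 2.857 V
Step 2 — R_th: zero the source — replace V1 by a short circuit (node 2 merges into node 0) — and find the resistance seen between A (node 1) and B (node 0).
Reduce the network between node 1 (A) and node 0 (B) by series/parallel combination:
  Rp1 = R1 ‖ R2 (parallel, both between nodes 0 and 1) = 1/(1/100 + 1/40) = 28.57 Ω
R_th = 28.57 Ω
I_n = V_th/R_th = 2.857/28.57 = 0.1 A, and R_n = R_th = 28.57 Ω

Final answer: I_n = 0.1 A, R_n = 28.57 Ω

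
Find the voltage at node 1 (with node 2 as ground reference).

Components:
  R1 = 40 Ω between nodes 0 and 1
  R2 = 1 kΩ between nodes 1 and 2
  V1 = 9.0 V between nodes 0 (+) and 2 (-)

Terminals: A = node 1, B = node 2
Nodal analysis, taking node 2 as the 0 V reference.
Source V1 fixes V_0 = 9 V.
KCL at each unknown node (sum of currents leaving = 0; resistances in Ω):
  Node 1: (V_1 - 9)/40 + (V_1 - 0)/1000 = 0
Collecting terms: 0.026 × V_1 = 0.225  =>  V_1 = 8.654 V
The requested potential is V_1 = 8.654 V.

Final answer: V_1 = 8.654 V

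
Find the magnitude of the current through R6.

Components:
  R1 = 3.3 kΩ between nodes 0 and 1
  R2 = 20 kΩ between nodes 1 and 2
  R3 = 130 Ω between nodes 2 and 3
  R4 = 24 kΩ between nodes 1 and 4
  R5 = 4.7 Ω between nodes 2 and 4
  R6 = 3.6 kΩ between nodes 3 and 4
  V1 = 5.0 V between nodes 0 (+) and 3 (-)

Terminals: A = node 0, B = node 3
Nodal analysis, taking node 3 as the 0 V reference.
Source V1 fixes V_0 = 5 V.
KCL at each unknown node (sum of currents leaving = 0; resistances in Ω):
  Node 1: (V_1 - 5)/3300 + (V_1 - V_2)/20000 + (V_1 - V_4)/24000 = 0
  Node 2: (V_2 - V_1)/20000 + (V_2 - 0)/130 + (V_2 - V_4)/4.7 = 0
  Node 4: (V_4 - V_1)/24000 + (V_4 - V_2)/4.7 + (V_4 - 0)/3600 = 0
Collecting terms (coefficients in siemens):
  0.0003947·V_1 - 0.00005·V_2 - 0.00004167·V_4 = 0.001515
  0.2205·V_2 - 0.00005·V_1 - 0.2128·V_4 = 0
  0.2131·V_4 - 0.00004167·V_1 - 0.2128·V_2 = 0
Solving these 3 simultaneous equations (Gaussian elimination) gives:
  V_1 = 3.849 V, V_2 = 0.04374 V, V_4 = 0.04443 V
I_R6 = (V_3 - V_4)/R6 = (0 - 0.04443)/3600 = -0.00001234 A
|I_R6| = 0.00001234 A

Final answer: |I_R6| = 1.234e-05 A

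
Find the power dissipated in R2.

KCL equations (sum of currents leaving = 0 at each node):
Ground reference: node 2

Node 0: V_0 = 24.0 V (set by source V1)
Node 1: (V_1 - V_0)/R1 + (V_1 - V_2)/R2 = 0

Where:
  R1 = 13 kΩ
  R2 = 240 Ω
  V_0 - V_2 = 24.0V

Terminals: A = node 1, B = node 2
Nodal analysis, taking node 2 as the 0 V reference.
Source V1 fixes V_0 = 24 V.
KCL at each unknown node (sum of currents leaving = 0; resistances in Ω):
  Node 1: (V_1 - 24)/13000 + (V_1 - 0)/240 = 0
Collecting terms: 0.004244 × V_1 = 0.001846  =>  V_1 = 0.435 V
I_R2 = (V_1 - V_2)/R2 = (0.435 - 0)/240 = 0.001813 A
P_R2 = I_R2² × R2 = (0.001813)² × 240 = 0.0007886 W

Final answer: 0.0007886 W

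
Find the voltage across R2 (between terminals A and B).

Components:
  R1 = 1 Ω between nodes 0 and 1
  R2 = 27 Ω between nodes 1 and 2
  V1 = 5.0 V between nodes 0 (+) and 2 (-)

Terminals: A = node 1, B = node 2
R1 and R2 are in series across V1 (node 0 → node 1 → node 2), and the output A–B is taken across R2, so this is a voltage divider.
Series current: I = V1/(R1 + R2) = 5/(1 + 27) = 5/28 = 0.1786 A
V_R2 = I × R2 = V1 × R2/(R1 + R2) = 5 × 27/28 = 4.821 V

Final answer: 4.821 V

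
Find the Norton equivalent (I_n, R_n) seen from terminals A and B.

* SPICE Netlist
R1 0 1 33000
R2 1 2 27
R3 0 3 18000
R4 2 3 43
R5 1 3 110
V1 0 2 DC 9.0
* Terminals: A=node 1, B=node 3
Find the Thévenin equivalent first; then I_n = V_th/R_th and R_n = R_th.
Step 1 — V_th is the open-circuit voltage V_A - V_B (nothing connected across the terminals).
Nodal analysis, taking node 2 as the 0 V reference.
Source V1 fixes V_0 = 9 V.
KCL at each unknown node (sum of currents leaving = 0; resistances in Ω):
  Node 1: (V_1 - 9)/33000 + (V_1 - 0)/27 + (V_1 - V_3)/110 = 0
  Node 3: (V_3 - 9)/18000 + (V_3 - 0)/43 + (V_3 - V_1)/110 = 0
Collecting terms (coefficients in siemens):
  0.04616·V_1 - 0.009091·V_3 = 0.0002727
  0.0324·V_3 - 0.009091·V_1 = 0.0005
Determinant D = (0.04616)(0.0324) - (-0.009091)(-0.009091) = 0.001413
V_1 = [(0.0002727)(0.0324) - (-0.009091)(0.0005)]/D = 0.009471 V
V_3 = [(0.04616)(0.0005) - (0.0002727)(-0.009091)]/D = 0.01809 V
V_th = V_1 - V_3 = 0.009471 - 0.01809 = -0.008617 V
Step 2 — R_th: zero the source — replace V1 by a short circuit (node 2 merges into node 0) — and find the resistance seen between A (node 1) and B (node 3).
Reduce the network between node 1 (A) and node 3 (B) by series/parallel combination:
  Rp1 = R1 ‖ R2 (parallel, both between nodes 0 and 1) = 1/(1/33000 + 1/27) = 26.98 Ω
  Rp2 = R3 ‖ R4 (parallel, both between nodes 0 and 3) = 1/(1/18000 + 1/43) = 42.9 Ω
  Rs1 = Rp1 + Rp2 (series, joined only at node 0) = 26.98 + 42.9 = 69.88 Ω
  Rp3 = R5 ‖ Rs1 (parallel, both between nodes 1 and 3) = 1/(1/110 + 1/69.88) = 42.73 Ω
R_th = 42.73 Ω
I_n = V_th/R_th = -0.008617/42.73 = -0.0002017 A, and R_n = R_th = 42.73 Ω

Final answer: I_n = -0.0002017 A, R_n = 42.73 Ω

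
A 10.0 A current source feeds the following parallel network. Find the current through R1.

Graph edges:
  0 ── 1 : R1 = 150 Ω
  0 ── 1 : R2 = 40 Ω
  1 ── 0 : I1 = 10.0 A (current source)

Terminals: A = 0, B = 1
All resistors sit directly between nodes 0 and 1, so they are in parallel and share one voltage V; the full source current 10 A splits among them.
1/R_par = 1/150 + 1/40 = 0.03167 S  =>  R_par = 31.58 Ω
V = I × R_par = 10 × 31.58 = 315.8 V
I_R1 = V/R1 = 315.8/150 = 2.105 A

Final answer: 2.105 A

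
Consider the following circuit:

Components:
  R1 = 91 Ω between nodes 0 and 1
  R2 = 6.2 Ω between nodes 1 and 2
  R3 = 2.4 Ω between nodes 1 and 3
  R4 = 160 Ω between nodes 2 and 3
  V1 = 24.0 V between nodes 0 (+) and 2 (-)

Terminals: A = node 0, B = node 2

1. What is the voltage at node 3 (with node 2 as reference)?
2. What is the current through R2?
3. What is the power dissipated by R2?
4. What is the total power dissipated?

Nodal analysis, taking node 2 as the 0 V reference.
Source V1 fixes V_0 = 24 V.
KCL at each unknown node (sum of currents leaving = 0; resistances in Ω):
  Node 1: (V_1 - 24)/91 + (V_1 - 0)/6.2 + (V_1 - V_3)/2.4 = 0
  Node 3: (V_3 - V_1)/2.4 + (V_3 - 0)/160 = 0
Collecting terms (coefficients in siemens):
  0.5889·V_1 - 0.4167·V_3 = 0.2637
  0.4229·V_3 - 0.4167·V_1 = 0
Determinant D = (0.5889)(0.4229) - (-0.4167)(-0.4167) = 0.07546
V_1 = [(0.2637)(0.4229) - (-0.4167)(0)]/D = 1.478 V
V_3 = [(0.5889)(0) - (0.2637)(-0.4167)]/D = 1.456 V
Part 1:
  Read off the nodal solution: V_3 = 1.456 V
Part 2:
  I_R2 = (V_1 - V_2)/R2 = (1.478 - 0)/6.2 = 0.2384 A
  Magnitude: I_R2 = 0.2384 A
Part 3:
  I_R2 = (V_1 - V_2)/R2 = (1.478 - 0)/6.2 = 0.2384 A
  P_R2 = I_R2² × R2 = (0.2384)² × 6.2 = 0.3524 W
Part 4:
  Power in each resistor, P = (ΔV)²/R:
    P_R1 = (24 - 1.478)²/91 = 5.574 W
    P_R2 = (1.478 - 0)²/6.2 = 0.3524 W
    P_R3 = (1.478 - 1.456)²/2.4 = 0.0001988 W
    P_R4 = (0 - 1.456)²/160 = 0.01325 W
  P_total = P_R1 + P_R2 + P_R3 + P_R4 = 5.94 W

Final answers:
1. V_3 = 1.456 V
2. I_R2 = 0.2384 A
3. P_R2 = 0.3524 W
4. P_total = 5.94 W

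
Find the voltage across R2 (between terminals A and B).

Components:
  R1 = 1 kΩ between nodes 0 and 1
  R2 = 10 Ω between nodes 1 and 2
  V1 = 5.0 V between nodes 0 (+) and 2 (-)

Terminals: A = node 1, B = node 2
R1 and R2 are in series across V1 (node 0 → node 1 → node 2), and the output A–B is taken across R2, so this is a voltage divider.
Series current: I = V1/(R1 + R2) = 5/(1000 + 10) = 5/1010 = 0.00495 A
V_R2 = I × R2 = V1 × R2/(R1 + R2) = 5 × 10/1010 = 0.0495 V

Final answer: 0.0495 V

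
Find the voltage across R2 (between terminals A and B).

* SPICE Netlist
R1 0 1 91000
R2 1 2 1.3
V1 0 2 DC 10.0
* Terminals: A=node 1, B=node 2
R1 and R2 are in series across V1 (node 0 → node 1 → node 2), and the output A–B is taken across R2, so this is a voltage divider.
Series current: I = V1/(R1 + R2) = 10/(91000 + 1.3) = 10/91000 = 0.0001099 A
V_R2 = I × R2 = V1 × R2/(R1 + R2) = 10 × 1.3/91000 = 0.0001429 V

Final answer: 0.0001429 V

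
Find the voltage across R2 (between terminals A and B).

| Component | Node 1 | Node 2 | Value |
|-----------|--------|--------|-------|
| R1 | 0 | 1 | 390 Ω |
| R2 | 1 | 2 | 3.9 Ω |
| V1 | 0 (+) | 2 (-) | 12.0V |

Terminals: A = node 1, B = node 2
R1 and R2 are in series across V1 (node 0 → node 1 → node 2), and the output A–B is taken across R2, so this is a voltage divider.
Series current: I = V1/(R1 + R2) = 12/(390 + 3.9) = 12/393.9 = 0.03046 A
V_R2 = I × R2 = V1 × R2/(R1 + R2) = 12 × 3.9/393.9 = 0.1188 V

Final answer: 0.1188 V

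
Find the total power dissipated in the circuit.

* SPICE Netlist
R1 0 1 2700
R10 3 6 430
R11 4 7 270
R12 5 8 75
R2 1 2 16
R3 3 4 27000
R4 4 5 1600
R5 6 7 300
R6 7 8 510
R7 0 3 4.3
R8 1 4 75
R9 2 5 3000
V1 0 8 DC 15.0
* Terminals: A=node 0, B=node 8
Nodal analysis, taking node 8 as the 0 V reference.
Source V1 fixes V_0 = 15 V.
KCL at each unknown node (sum of currents leaving = 0; resistances in Ω):
  Node 1: (V_1 - 15)/2700 + (V_1 - V_2)/16 + (V_1 - V_4)/75 = 0
  Node 2: (V_2 - V_1)/16 + (V_2 - V_5)/3000 = 0
  Node 3: (V_3 - V_4)/27000 + (V_3 - 15)/4.3 + (V_3 - V_6)/430 = 0
  Node 4: (V_4 - V_3)/27000 + (V_4 - V_5)/1600 + (V_4 - V_1)/75 + (V_4 - V_7)/270 = 0
  Node 5: (V_5 - V_4)/1600 + (V_5 - V_2)/3000 + (V_5 - 0)/75 = 0
  Node 6: (V_6 - V_7)/300 + (V_6 - V_3)/430 = 0
  Node 7: (V_7 - V_6)/300 + (V_7 - 0)/510 + (V_7 - V_4)/270 = 0
Collecting terms (coefficients in siemens):
  0.0762·V_1 - 0.0625·V_2 - 0.01333·V_4 = 0.005556
  0.06283·V_2 - 0.0625·V_1 - 0.0003333·V_5 = 0
  0.2349·V_3 - 0.00003704·V_4 - 0.002326·V_6 = 3.488
  0.0177·V_4 - 0.01333·V_1 - 0.00003704·V_3 - 0.000625·V_5 - 0.003704·V_7 = 0
  0.01429·V_5 - 0.0003333·V_2 - 0.000625·V_4 = 0
  0.005659·V_6 - 0.002326·V_3 - 0.003333·V_7 = 0
  0.008998·V_7 - 0.003704·V_4 - 0.003333·V_6 = 0
Solving these 7 simultaneous equations (Gaussian elimination) gives:
  V_1 = 5.631 V, V_2 = 5.603 V, V_3 = 14.94 V, V_4 = 5.502 V
  V_5 = 0.3713 V, V_6 = 9.562 V, V_7 = 5.807 V
Power in each resistor, P = (ΔV)²/R:
  P_R1 = (15 - 5.631)²/2700 = 0.03251 W
  P_R2 = (5.631 - 5.603)²/16 = 0.00004866 W
  P_R3 = (14.94 - 5.502)²/27000 = 0.003303 W
  P_R4 = (5.502 - 0.3713)²/1600 = 0.01645 W
  P_R5 = (9.562 - 5.807)²/300 = 0.047 W
  P_R6 = (5.807 - 0)²/510 = 0.06612 W
  P_R7 = (15 - 14.94)²/4.3 = 0.0007119 W
  P_R8 = (5.631 - 5.502)²/75 = 0.0002234 W
  P_R9 = (5.603 - 0.3713)²/3000 = 0.009125 W
  P_R10 = (14.94 - 9.562)²/430 = 0.06737 W
  P_R11 = (5.502 - 5.807)²/270 = 0.0003453 W
  P_R12 = (0.3713 - 0)²/75 = 0.001838 W
P_total = P_R1 + P_R2 + P_R3 + P_R4 + P_R5 + P_R6 + P_R7 + P_R8 + P_R9 + P_R10 + P_R11 + P_R12 = 0.2451 W

Final answer: 0.2451 W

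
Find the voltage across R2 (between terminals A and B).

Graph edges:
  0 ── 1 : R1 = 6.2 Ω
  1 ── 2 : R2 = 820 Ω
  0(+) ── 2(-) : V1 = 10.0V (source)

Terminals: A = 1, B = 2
R1 and R2 are in series across V1 (node 0 → node 1 → node 2), and the output A–B is taken across R2, so this is a voltage divider.
Series current: I = V1/(R1 + R2) = 10/(6.2 + 820) = 10/826.2 = 0.0121 A
V_R2 = I × R2 = V1 × R2/(R1 + R2) = 10 × 820/826.2 = 9.925 V

Final answer: 9.925 V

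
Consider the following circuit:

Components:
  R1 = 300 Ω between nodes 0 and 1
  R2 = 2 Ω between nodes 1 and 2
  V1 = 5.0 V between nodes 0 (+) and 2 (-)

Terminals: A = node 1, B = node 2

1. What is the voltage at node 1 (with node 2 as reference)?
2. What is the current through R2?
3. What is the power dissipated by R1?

Nodal analysis, taking node 2 as the 0 V reference.
Source V1 fixes V_0 = 5 V.
KCL at each unknown node (sum of currents leaving = 0; resistances in Ω):
  Node 1: (V_1 - 5)/300 + (V_1 - 0)/2 = 0
Collecting terms: 0.5033 × V_1 = 0.01667  =>  V_1 = 0.03311 V
Part 1:
  Read off the nodal solution: V_1 = 0.03311 V
Part 2:
  I_R2 = (V_1 - V_2)/R2 = (0.03311 - 0)/2 = 0.01656 A
  Magnitude: I_R2 = 0.01656 A
Part 3:
  I_R1 = (V_0 - V_1)/R1 = (5 - 0.03311)/300 = 0.01656 A
  P_R1 = I_R1² × R1 = (0.01656)² × 300 = 0.08223 W

Final answers:
1. V_1 = 0.03311 V
2. I_R2 = 0.01656 A
3. P_R1 = 0.08223 W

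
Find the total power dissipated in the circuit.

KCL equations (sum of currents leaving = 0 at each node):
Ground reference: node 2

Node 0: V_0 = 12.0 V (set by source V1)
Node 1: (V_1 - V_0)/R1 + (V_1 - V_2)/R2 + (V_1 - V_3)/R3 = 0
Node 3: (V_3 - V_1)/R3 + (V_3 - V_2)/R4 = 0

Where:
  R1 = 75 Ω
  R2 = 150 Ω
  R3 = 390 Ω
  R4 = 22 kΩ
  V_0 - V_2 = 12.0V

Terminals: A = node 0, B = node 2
Nodal analysis, taking node 2 as the 0 V reference.
Source V1 fixes V_0 = 12 V.
KCL at each unknown node (sum of currents leaving = 0; resistances in Ω):
  Node 1: (V_1 - 12)/75 + (V_1 - 0)/150 + (V_1 - V_3)/390 = 0
  Node 3: (V_3 - V_1)/390 + (V_3 - 0)/22000 = 0
Collecting terms (coefficients in siemens):
  0.02256·V_1 - 0.002564·V_3 = 0.16
  0.00261·V_3 - 0.002564·V_1 = 0
Determinant D = (0.02256)(0.00261) - (-0.002564)(-0.002564) = 0.00005231
V_1 = [(0.16)(0.00261) - (-0.002564)(0)]/D = 7.982 V
V_3 = [(0.02256)(0) - (0.16)(-0.002564)]/D = 7.843 V
Power in each resistor, P = (ΔV)²/R:
  P_R1 = (12 - 7.982)²/75 = 0.2152 W
  P_R2 = (7.982 - 0)²/150 = 0.4248 W
  P_R3 = (7.982 - 7.843)²/390 = 0.00004957 W
  P_R4 = (0 - 7.843)²/22000 = 0.002796 W
P_total = P_R1 + P_R2 + P_R3 + P_R4 = 0.6429 W

Final answer: 0.6429 W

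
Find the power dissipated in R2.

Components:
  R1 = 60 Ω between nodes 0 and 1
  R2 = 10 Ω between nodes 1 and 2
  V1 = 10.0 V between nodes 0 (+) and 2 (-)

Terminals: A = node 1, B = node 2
Nodal analysis, taking node 2 as the 0 V reference.
Source V1 fixes V_0 = 10 V.
KCL at each unknown node (sum of currents leaving = 0; resistances in Ω):
  Node 1: (V_1 - 10)/60 + (V_1 - 0)/10 = 0
Collecting terms: 0.1167 × V_1 = 0.1667  =>  V_1 = 1.429 V
I_R2 = (V_1 - V_2)/R2 = (1.429 - 0)/10 = 0.1429 A
P_R2 = I_R2² × R2 = (0.1429)² × 10 = 0.2041 W

Final answer: 0.2041 W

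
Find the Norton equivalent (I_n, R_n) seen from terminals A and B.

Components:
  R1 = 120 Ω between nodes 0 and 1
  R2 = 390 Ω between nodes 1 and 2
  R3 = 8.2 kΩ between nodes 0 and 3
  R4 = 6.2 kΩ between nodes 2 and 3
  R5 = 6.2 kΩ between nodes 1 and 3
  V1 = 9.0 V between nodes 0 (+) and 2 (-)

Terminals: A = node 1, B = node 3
Find the Thévenin equivalent first; then I_n = V_th/R_th and R_n = R_th.
Step 1 — V_th is the open-circuit voltage V_A - V_B (nothing connected across the terminals).
Nodal analysis, taking node 2 as the 0 V reference.
Source V1 fixes V_0 = 9 V.
KCL at each unknown node (sum of currents leaving = 0; resistances in Ω):
  Node 1: (V_1 - 9)/120 + (V_1 - 0)/390 + (V_1 - V_3)/6200 = 0
  Node 3: (V_3 - 9)/8200 + (V_3 - 0)/6200 + (V_3 - V_1)/6200 = 0
Collecting terms (coefficients in siemens):
  0.01106·V_1 - 0.0001613·V_3 = 0.075
  0.0004445·V_3 - 0.0001613·V_1 = 0.001098
Determinant D = (0.01106)(0.0004445) - (-0.0001613)(-0.0001613) = 0.00000489
V_1 = [(0.075)(0.0004445) - (-0.0001613)(0.001098)]/D = 6.854 V
V_3 = [(0.01106)(0.001098) - (0.075)(-0.0001613)]/D = 4.956 V
V_th = V_1 - V_3 = 6.854 - 4.956 = 1.898 V
Step 2 — R_th: zero the source — replace V1 by a short circuit (node 2 merges into node 0) — and find the resistance seen between A (node 1) and B (node 3).
Reduce the network between node 1 (A) and node 3 (B) by series/parallel combination:
  Rp1 = R1 ‖ R2 (parallel, both between nodes 0 and 1) = 1/(1/120 + 1/390) = 91.76 Ω
  Rp2 = R3 ‖ R4 (parallel, both between nodes 0 and 3) = 1/(1/8200 + 1/6200) = 3531 Ω
  Rs1 = Rp1 + Rp2 (series, joined only at node 0) = 91.76 + 3531 = 3622 Ω
  Rp3 = R5 ‖ Rs1 (parallel, both between nodes 1 and 3) = 1/(1/6200 + 1/3622) = 2286 Ω
R_th = 2.286 kΩ
I_n = V_th/R_th = 1.898/2286 = 0.0008302 A, and R_n = R_th = 2.286 kΩ

Final answer: I_n = 0.0008302 A, R_n = 2.286 kΩ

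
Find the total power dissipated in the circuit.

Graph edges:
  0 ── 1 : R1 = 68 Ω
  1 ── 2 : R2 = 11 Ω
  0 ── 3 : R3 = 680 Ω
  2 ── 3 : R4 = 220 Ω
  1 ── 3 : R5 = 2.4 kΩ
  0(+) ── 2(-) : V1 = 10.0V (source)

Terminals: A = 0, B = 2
Nodal analysis, taking node 2 as the 0 V reference.
Source V1 fixes V_0 = 10 V.
KCL at each unknown node (sum of currents leaving = 0; resistances in Ω):
  Node 1: (V_1 - 10)/68 + (V_1 - 0)/11 + (V_1 - V_3)/2400 = 0
  Node 3: (V_3 - 10)/680 + (V_3 - 0)/220 + (V_3 - V_1)/2400 = 0
Collecting terms (coefficients in siemens):
  0.106·V_1 - 0.0004167·V_3 = 0.1471
  0.006433·V_3 - 0.0004167·V_1 = 0.01471
Determinant D = (0.106)(0.006433) - (-0.0004167)(-0.0004167) = 0.0006819
V_1 = [(0.1471)(0.006433) - (-0.0004167)(0.01471)]/D = 1.396 V
V_3 = [(0.106)(0.01471) - (0.1471)(-0.0004167)]/D = 2.377 V
Power in each resistor, P = (ΔV)²/R:
  P_R1 = (10 - 1.396)²/68 = 1.089 W
  P_R2 = (1.396 - 0)²/11 = 0.1772 W
  P_R3 = (10 - 2.377)²/680 = 0.08547 W
  P_R4 = (0 - 2.377)²/220 = 0.02567 W
  P_R5 = (1.396 - 2.377)²/2400 = 0.0004004 W
P_total = P_R1 + P_R2 + P_R3 + P_R4 + P_R5 = 1.377 W

Final answer: 1.377 W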